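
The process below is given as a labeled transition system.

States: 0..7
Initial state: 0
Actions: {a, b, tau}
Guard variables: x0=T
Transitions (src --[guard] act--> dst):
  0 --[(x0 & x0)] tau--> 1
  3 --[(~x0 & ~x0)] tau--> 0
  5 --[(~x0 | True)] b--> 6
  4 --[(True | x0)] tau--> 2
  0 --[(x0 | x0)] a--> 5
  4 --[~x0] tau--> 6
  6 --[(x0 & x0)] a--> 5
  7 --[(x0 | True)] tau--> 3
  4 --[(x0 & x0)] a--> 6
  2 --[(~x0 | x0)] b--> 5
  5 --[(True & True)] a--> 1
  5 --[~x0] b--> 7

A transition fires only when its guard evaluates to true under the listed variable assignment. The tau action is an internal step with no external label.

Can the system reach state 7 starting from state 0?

Answer: UNREACHABLE

Analysis:
After dropping false guards: 9 live edges.
L0 = {0}
L1 = {1,5}  total {0,1,5}
L2 = {6}  total {0,1,5,6}
R = {0,1,5,6}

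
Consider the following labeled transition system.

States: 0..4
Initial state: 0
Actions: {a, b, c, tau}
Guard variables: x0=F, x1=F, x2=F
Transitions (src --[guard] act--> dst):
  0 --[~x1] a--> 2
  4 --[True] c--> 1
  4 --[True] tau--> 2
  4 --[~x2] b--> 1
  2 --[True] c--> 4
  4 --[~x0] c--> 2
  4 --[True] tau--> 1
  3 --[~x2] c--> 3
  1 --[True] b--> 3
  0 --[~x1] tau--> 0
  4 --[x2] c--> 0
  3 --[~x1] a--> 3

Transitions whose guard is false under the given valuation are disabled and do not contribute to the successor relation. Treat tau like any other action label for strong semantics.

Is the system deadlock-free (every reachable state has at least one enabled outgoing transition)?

Answer: DEADLOCK-FREE

Trace:
R = {0,1,2,3,4}
  0: a→2  tau→0  [2 out]
  1: b→3  [1 out]
  2: c→4  [1 out]
  3: a→3  c→3  [2 out]
  4: b→1  c→1  c→2  tau→1  tau→2  [5 out]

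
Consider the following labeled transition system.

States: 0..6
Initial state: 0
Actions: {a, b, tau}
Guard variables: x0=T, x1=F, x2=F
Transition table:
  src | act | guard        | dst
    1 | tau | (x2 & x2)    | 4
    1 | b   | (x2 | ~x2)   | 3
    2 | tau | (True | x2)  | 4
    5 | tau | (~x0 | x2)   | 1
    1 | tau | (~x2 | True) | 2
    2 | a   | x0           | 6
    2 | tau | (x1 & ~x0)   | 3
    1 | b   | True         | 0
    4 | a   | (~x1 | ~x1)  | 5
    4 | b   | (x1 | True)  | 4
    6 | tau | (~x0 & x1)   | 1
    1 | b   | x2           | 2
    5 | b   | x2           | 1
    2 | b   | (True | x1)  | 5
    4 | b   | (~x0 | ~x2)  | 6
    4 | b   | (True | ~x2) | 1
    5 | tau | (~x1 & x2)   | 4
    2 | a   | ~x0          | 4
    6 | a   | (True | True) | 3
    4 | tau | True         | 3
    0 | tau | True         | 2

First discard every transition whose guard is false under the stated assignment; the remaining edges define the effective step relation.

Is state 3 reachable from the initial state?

Answer: REACHABLE

Working:
Guard filter leaves 13 enabled edge(s).
Layer 0: {0}
Layer 1: {2}  now seen {0,2}
Layer 2: {4,5,6}  now seen {0,2,4,5,6}
Layer 3: {1,3}  now seen {0,1,2,3,4,5,6}
R = {0,1,2,3,4,5,6}
trace reaching 3: tau·tau·tau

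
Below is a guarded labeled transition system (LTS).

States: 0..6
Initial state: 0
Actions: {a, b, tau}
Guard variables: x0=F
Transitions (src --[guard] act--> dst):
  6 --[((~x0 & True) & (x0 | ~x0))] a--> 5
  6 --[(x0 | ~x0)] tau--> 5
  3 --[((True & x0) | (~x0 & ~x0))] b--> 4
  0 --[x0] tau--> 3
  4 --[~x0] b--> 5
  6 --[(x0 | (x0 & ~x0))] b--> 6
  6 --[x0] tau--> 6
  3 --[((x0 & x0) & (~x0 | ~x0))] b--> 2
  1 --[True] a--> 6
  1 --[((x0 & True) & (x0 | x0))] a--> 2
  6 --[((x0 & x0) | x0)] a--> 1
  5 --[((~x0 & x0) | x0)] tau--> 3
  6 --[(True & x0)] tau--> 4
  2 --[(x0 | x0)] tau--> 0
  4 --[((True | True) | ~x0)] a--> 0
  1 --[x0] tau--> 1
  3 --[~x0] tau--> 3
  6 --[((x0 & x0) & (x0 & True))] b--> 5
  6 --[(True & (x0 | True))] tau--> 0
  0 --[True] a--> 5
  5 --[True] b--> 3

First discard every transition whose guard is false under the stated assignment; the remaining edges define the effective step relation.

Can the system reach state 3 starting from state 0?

10 transition(s) survive guard evaluation.
Layer 0: {0}
Layer 1: {5}  cumulative {0,5}
Layer 2: {3}  cumulative {0,3,5}
Layer 3: {4}  cumulative {0,3,4,5}
Reachable = {0,3,4,5}
trace reaching 3: a·b

Answer: REACHABLE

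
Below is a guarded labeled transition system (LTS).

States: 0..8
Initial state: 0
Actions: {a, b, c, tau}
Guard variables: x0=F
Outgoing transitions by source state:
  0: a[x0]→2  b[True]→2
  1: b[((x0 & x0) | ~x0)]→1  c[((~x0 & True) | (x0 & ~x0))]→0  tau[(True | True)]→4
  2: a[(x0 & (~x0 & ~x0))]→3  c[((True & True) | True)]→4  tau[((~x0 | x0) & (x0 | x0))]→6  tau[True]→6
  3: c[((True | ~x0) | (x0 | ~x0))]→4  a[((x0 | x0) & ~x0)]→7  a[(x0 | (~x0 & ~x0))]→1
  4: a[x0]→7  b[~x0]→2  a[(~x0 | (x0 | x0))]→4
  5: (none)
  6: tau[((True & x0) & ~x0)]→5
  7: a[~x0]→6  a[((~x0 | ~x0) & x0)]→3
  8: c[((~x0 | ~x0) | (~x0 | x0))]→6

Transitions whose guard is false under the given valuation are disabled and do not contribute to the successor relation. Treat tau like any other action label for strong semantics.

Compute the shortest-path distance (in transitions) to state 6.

Answer: 2

Trace:
Layered search for 6:
  Layer 0: {0}
  Layer 1: {2}
  Layer 2: {4,6}
depth(6)=2, e.g. b·tau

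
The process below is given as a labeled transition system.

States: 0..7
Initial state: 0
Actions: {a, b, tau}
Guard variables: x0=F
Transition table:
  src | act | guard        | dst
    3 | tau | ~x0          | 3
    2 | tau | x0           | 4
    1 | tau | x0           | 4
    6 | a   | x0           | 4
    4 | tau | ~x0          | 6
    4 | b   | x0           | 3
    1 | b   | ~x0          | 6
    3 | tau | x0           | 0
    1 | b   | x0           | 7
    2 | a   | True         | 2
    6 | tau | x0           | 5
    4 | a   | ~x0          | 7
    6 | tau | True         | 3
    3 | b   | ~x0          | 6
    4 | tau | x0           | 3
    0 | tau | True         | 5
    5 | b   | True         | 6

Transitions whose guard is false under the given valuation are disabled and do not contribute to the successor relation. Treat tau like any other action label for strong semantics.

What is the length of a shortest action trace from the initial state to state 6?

Layered search for 6:
  L0 = {0}
  L1 = {5}
  L2 = {6}
6 enters at depth 2; path tau·b

Answer: 2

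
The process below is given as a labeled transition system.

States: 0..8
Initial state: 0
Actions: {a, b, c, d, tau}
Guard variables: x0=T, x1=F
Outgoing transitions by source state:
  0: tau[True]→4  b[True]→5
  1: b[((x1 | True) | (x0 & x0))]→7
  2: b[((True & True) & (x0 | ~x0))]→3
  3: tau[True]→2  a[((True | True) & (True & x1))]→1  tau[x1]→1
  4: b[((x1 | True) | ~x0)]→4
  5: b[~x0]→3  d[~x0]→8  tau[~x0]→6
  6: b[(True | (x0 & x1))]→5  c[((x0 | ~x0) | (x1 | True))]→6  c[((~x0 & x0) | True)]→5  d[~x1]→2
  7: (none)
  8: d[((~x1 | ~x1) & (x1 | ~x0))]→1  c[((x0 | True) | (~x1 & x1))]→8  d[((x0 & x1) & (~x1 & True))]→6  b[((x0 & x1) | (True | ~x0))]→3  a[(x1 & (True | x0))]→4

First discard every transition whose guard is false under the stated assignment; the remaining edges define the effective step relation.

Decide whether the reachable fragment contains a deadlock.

Answer: DEADLOCK at state 5

Working:
Reachable = {0,4,5}
  0: b→5  tau→4  [2 out]
  4: b→4  [1 out]
  5: ∅  [STUCK]
trace reaching 5: b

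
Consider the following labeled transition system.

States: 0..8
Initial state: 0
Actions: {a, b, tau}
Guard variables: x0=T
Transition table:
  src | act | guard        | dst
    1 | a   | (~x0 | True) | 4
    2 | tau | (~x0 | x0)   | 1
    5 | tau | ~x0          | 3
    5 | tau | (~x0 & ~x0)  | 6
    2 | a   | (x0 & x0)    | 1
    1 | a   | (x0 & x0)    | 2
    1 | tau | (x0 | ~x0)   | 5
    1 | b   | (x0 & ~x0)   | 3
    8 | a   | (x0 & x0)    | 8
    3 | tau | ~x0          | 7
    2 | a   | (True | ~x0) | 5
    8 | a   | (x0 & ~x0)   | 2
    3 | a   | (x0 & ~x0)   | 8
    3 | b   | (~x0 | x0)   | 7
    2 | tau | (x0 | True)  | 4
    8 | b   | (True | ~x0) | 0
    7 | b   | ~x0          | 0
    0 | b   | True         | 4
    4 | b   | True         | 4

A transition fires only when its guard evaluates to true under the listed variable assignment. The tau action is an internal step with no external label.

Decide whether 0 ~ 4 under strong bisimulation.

Bisimulation quotient by refinement:
  π0 = {{0,1,2,3,4,5,6,7,8}}
  π1 = {{0,3,4},{1,2},{5,6,7},{8}}
  π2 = {{0,4},{1},{2},{3},{5,6,7},{8}}
6 equivalence class(es) (converged in 3)
class of 0: {0,4}; class of 4: {0,4}

Answer: BISIMILAR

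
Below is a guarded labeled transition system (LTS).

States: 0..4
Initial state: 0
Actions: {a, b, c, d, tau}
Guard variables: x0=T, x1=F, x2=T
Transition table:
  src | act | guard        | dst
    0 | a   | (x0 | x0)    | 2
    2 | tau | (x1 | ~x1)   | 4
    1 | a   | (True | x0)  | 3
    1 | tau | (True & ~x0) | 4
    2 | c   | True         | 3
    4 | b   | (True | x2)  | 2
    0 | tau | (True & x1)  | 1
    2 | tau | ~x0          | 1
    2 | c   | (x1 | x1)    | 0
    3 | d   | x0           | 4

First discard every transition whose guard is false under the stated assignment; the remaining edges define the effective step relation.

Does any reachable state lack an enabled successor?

Answer: DEADLOCK-FREE

Trace:
Reachable = {0,2,3,4}
  0: a→2  [1 out]
  2: c→3  tau→4  [2 out]
  3: d→4  [1 out]
  4: b→2  [1 out]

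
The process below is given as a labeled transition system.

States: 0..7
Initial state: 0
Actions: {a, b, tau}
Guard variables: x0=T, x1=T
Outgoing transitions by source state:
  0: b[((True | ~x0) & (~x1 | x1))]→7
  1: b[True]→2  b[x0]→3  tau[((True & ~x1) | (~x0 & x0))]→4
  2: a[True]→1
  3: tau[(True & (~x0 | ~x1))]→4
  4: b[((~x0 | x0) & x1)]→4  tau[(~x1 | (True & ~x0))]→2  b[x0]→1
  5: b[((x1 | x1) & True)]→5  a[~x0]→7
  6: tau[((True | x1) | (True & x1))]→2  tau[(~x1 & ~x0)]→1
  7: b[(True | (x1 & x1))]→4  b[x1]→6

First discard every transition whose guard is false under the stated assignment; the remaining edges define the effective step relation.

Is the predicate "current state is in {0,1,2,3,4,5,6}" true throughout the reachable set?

Answer: INVARIANT VIOLATED at state 7

Working:
Inv-set: {0,1,2,3,4,5,6}
Reachable = {0,1,2,3,4,6,7}
  0: ok
  1: ok
  2: ok
  3: ok
  4: ok
  6: ok
  7: outside
counterexample path to 7: b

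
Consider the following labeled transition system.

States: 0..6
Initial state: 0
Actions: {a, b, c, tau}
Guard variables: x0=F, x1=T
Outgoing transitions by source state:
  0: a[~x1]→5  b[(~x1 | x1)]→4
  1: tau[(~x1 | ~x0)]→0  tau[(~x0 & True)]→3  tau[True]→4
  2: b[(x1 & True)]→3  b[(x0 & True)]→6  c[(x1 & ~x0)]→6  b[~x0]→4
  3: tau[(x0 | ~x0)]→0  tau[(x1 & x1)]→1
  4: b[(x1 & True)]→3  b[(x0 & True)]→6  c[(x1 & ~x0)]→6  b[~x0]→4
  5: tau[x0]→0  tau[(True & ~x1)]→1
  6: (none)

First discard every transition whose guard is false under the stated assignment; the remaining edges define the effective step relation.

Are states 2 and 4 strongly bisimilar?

Compute ~ classes (split until stable):
  round 0: {{0,1,2,3,4,5,6}}
  round 1: {{0},{1,3},{2,4},{5,6}}
  round 2: {{0},{1},{2,4},{3},{5,6}}
5 equivalence class(es) (converged in 3)
class of 2: {2,4}; class of 4: {2,4}

Answer: BISIMILAR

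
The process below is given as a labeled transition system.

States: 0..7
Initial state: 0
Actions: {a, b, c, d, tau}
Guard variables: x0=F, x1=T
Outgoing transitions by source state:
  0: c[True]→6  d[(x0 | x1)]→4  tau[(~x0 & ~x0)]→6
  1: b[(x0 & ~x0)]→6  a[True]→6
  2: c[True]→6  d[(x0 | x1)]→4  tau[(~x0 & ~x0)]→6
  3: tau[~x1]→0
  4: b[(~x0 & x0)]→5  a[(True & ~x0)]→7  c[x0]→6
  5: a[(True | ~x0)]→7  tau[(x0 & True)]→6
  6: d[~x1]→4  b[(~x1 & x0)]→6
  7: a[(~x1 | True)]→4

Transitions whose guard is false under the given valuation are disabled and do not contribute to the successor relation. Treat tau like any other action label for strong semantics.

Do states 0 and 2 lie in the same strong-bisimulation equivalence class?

Bisimulation quotient by refinement:
  π0 = {{0,1,2,3,4,5,6,7}}
  π1 = {{0,2},{1,4,5,7},{3,6}}
  π2 = {{0,2},{1},{3,6},{4,5,7}}
4 equivalence class(es) (converged in 3)
0∈{0,2}, 2∈{0,2}

Answer: BISIMILAR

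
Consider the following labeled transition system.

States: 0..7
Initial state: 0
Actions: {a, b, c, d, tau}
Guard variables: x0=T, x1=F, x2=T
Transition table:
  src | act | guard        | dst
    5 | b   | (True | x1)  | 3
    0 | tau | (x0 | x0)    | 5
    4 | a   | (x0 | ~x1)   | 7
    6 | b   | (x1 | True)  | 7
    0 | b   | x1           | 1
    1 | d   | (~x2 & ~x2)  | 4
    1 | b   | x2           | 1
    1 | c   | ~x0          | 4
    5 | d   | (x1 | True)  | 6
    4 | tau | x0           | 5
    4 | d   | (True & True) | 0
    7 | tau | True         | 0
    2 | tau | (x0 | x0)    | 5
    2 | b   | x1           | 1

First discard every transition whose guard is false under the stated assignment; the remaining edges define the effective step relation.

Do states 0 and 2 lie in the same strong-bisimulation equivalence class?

Answer: BISIMILAR

Trace:
Bisimulation quotient by refinement:
  π0 = {{0,1,2,3,4,5,6,7}}
  π1 = {{0,2,7},{1,6},{3},{4},{5}}
  π2 = {{0,2},{1},{3},{4},{5},{6},{7}}
7 equivalence class(es) (converged in 3)
class of 0: {0,2}; class of 2: {0,2}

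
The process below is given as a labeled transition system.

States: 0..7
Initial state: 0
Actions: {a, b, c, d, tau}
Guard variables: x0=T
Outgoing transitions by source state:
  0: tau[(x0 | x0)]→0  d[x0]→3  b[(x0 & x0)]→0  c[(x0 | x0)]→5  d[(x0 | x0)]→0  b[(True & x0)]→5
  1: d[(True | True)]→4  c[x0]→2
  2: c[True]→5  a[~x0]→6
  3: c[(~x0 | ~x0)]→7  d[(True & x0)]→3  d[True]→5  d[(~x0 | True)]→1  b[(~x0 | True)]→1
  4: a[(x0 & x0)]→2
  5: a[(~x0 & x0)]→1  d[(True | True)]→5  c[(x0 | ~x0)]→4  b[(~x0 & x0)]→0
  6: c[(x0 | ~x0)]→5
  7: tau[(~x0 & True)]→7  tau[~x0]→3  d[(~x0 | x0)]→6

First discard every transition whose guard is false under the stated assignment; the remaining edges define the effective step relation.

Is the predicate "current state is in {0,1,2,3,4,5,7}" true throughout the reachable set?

Answer: INVARIANT HOLDS

Working:
Safe = {0,1,2,3,4,5,7}
Reachable = {0,1,2,3,4,5}
  0: safe
  1: safe
  2: safe
  3: safe
  4: safe
  5: safe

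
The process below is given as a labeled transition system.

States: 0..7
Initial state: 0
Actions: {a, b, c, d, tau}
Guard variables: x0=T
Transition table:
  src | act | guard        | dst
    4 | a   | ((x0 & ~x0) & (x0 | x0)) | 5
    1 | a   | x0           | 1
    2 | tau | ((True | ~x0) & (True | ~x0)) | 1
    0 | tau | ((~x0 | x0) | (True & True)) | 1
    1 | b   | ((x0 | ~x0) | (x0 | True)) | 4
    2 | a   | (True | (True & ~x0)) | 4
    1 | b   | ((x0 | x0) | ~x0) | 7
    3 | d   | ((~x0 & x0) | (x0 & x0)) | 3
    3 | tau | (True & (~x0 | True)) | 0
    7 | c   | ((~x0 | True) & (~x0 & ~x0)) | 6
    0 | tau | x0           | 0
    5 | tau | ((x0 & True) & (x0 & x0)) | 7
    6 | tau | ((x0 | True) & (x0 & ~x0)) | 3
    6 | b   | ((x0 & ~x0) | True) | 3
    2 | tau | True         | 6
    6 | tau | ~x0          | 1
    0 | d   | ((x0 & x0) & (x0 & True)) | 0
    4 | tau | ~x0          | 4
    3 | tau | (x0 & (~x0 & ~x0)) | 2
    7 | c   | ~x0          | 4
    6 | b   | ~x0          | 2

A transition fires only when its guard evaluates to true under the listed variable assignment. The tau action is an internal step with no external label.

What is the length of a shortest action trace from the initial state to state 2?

Breadth-first toward 2:
  depth 0: {0}
  depth 1: {1}
  depth 2: {4,7}
2 never appears.

Answer: UNREACHABLE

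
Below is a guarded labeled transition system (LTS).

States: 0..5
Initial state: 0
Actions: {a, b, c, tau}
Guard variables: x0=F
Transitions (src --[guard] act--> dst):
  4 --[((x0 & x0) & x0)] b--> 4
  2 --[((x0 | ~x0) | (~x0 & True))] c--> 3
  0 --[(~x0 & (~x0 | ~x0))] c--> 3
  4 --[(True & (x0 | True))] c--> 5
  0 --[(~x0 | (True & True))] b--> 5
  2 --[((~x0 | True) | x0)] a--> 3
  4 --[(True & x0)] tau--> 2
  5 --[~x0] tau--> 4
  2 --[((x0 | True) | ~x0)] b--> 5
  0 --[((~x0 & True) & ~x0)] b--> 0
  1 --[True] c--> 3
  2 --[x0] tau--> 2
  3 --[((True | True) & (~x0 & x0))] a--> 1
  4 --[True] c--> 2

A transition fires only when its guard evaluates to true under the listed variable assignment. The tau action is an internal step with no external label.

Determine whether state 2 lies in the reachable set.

Answer: REACHABLE

Analysis:
10 transition(s) survive guard evaluation.
L0 = {0}
L1 = {3,5}  now seen {0,3,5}
L2 = {4}  now seen {0,3,4,5}
L3 = {2}  now seen {0,2,3,4,5}
Reachable = {0,2,3,4,5}
trace reaching 2: b·tau·c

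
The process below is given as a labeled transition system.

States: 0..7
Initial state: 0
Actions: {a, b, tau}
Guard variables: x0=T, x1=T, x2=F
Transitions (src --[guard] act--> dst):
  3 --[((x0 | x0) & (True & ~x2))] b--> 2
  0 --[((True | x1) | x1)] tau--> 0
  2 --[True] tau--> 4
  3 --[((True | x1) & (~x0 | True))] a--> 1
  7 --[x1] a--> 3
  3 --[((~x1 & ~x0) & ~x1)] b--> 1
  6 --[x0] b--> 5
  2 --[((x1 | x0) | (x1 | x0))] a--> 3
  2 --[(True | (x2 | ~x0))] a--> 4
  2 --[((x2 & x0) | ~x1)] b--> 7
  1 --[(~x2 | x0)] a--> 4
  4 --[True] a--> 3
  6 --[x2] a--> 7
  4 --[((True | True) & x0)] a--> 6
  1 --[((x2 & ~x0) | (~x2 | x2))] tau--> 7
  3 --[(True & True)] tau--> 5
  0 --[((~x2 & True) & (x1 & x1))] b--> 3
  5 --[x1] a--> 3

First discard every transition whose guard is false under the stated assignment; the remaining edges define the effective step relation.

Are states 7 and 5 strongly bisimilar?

Compute ~ classes (split until stable):
  π0 = {{0,1,2,3,4,5,6,7}}
  π1 = {{0},{1,2},{3},{4,5,7},{6}}
  π2 = {{0},{1},{2},{3},{4},{5,7},{6}}
stable after 3 split(s): 7 block(s)
7∈{5,7}, 5∈{5,7}

Answer: BISIMILAR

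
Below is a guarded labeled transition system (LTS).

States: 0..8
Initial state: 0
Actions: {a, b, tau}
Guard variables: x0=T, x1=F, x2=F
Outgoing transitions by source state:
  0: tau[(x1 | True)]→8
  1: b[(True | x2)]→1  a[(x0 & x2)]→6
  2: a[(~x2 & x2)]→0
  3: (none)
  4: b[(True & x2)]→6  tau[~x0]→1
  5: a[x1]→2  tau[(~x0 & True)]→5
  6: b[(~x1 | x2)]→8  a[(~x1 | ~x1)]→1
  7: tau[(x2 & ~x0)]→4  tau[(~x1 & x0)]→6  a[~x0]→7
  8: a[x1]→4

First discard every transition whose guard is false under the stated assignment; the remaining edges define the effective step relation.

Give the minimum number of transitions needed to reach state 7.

Breadth-first toward 7:
  depth 0: {0}
  depth 1: {8}
7 never appears.

Answer: UNREACHABLE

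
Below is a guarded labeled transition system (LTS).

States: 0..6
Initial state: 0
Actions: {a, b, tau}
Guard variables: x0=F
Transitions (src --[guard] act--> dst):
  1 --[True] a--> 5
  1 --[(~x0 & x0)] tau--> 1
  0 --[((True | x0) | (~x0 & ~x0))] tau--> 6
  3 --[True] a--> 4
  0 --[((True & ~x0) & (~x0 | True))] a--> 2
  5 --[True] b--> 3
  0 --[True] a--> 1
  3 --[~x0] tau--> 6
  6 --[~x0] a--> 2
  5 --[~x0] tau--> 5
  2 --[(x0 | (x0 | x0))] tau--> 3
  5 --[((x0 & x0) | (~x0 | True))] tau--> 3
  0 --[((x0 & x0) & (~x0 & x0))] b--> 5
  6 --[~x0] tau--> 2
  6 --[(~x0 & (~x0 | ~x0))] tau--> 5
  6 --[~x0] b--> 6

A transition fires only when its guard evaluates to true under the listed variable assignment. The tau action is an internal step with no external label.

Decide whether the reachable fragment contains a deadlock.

Answer: DEADLOCK at state 2

Analysis:
Reachable = {0,1,2,3,4,5,6}
  0: a→1  a→2  tau→6  [3 exit(s)]
  1: a→5  [1 exit(s)]
  2: ∅  [no exit]
  3: a→4  tau→6  [2 exit(s)]
  4: ∅  [no exit]
  5: b→3  tau→3  tau→5  [3 exit(s)]
  6: a→2  b→6  tau→2  tau→5  [4 exit(s)]
Path to 2: a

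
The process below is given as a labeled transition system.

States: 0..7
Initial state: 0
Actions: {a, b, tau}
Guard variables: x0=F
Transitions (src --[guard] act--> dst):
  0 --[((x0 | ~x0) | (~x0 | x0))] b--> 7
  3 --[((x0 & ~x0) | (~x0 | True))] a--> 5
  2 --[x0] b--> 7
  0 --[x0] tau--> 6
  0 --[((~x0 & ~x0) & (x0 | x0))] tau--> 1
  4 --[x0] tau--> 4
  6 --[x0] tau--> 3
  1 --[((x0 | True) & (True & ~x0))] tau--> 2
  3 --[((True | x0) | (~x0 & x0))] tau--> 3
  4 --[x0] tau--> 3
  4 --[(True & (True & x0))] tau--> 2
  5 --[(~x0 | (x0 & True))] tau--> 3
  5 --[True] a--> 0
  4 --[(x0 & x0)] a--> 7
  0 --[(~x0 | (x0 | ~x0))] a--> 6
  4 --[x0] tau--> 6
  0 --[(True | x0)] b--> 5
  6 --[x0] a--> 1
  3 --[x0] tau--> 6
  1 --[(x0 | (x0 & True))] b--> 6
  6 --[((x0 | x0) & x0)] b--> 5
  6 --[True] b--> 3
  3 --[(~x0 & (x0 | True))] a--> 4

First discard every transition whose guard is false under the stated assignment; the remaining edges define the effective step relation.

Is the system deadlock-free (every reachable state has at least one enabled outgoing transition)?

Answer: DEADLOCK at state 4

Analysis:
Reachable = {0,3,4,5,6,7}
  0: a→6  b→5  b→7  [3 out]
  3: a→4  a→5  tau→3  [3 out]
  4: ∅  [STUCK]
  5: a→0  tau→3  [2 out]
  6: b→3  [1 out]
  7: ∅  [STUCK]
Path to 4: b·tau·a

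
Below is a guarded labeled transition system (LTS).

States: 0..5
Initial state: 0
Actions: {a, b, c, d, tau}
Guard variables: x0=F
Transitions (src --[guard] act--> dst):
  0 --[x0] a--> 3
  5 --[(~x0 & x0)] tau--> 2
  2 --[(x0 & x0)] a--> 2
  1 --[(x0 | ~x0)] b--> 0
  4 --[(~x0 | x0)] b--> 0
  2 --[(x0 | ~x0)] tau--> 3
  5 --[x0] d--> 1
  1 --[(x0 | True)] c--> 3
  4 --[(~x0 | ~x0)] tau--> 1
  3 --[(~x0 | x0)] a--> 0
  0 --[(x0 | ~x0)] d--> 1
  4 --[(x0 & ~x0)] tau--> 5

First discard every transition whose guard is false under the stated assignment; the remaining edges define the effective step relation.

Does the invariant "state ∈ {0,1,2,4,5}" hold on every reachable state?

Answer: INVARIANT VIOLATED at state 3

Working:
Allowed set {0,1,2,4,5}
Reach set: {0,1,3}
  0: ok
  1: ok
  3: ✗ unsafe
counterexample path to 3: d·c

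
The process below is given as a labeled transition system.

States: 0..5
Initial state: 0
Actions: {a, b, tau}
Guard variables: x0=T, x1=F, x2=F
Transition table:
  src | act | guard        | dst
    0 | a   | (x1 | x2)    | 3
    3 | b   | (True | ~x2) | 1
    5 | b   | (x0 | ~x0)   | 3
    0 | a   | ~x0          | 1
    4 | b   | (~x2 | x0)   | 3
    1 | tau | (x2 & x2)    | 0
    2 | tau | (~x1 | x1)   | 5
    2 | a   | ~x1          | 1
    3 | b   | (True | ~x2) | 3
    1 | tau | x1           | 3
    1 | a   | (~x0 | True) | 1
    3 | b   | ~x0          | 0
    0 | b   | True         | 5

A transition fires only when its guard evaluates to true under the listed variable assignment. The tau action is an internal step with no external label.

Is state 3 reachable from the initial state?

After dropping false guards: 8 live edges.
Layer 0: {0}
Layer 1: {5}  now seen {0,5}
Layer 2: {3}  now seen {0,3,5}
Layer 3: {1}  now seen {0,1,3,5}
R = {0,1,3,5}
trace reaching 3: b·b

Answer: REACHABLE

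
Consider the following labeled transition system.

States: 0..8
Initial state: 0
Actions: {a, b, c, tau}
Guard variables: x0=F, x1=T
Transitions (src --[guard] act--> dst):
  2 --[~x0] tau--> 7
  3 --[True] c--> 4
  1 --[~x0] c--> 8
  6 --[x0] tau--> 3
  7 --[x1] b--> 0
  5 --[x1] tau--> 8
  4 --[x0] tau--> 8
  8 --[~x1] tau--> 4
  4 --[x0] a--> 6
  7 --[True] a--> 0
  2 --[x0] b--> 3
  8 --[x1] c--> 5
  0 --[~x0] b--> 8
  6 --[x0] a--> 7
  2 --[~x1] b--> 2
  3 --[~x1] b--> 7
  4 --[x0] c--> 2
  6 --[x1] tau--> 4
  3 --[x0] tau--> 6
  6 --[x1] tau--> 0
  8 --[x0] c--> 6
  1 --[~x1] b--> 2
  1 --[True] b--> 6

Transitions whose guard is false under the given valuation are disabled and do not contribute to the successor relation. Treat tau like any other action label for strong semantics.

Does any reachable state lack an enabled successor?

Answer: DEADLOCK-FREE

Working:
Reach set: {0,5,8}
  0: b→8  [1 exit(s)]
  5: tau→8  [1 exit(s)]
  8: c→5  [1 exit(s)]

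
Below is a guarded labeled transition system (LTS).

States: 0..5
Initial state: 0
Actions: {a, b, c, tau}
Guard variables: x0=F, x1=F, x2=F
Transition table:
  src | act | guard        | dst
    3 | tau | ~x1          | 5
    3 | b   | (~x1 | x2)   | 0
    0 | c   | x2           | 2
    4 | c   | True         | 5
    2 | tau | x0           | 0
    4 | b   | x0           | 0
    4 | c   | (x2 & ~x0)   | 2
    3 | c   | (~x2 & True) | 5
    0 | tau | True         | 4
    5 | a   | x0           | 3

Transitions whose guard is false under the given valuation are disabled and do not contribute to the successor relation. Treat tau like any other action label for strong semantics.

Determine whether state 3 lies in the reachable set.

Answer: UNREACHABLE

Working:
Guard filter leaves 5 enabled edge(s).
Layer 0: {0}
Layer 1: {4}  total {0,4}
Layer 2: {5}  total {0,4,5}
R = {0,4,5}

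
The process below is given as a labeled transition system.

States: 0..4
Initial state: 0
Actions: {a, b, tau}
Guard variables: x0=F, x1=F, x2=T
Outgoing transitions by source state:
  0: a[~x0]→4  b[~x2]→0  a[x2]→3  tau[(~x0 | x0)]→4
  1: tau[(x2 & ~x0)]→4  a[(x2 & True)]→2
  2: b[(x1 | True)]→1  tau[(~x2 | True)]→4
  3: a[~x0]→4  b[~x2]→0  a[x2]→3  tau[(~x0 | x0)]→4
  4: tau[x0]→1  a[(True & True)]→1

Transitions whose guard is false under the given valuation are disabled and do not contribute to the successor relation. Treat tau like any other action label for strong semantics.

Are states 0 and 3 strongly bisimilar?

Answer: BISIMILAR

Trace:
Compute ~ classes (split until stable):
  P[0] = {{0,1,2,3,4}}
  P[1] = {{0,1,3},{2},{4}}
  P[2] = {{0,3},{1},{2},{4}}
Fixed point at round 3; 4 class(es).
[0]={0,3}  [3]={0,3}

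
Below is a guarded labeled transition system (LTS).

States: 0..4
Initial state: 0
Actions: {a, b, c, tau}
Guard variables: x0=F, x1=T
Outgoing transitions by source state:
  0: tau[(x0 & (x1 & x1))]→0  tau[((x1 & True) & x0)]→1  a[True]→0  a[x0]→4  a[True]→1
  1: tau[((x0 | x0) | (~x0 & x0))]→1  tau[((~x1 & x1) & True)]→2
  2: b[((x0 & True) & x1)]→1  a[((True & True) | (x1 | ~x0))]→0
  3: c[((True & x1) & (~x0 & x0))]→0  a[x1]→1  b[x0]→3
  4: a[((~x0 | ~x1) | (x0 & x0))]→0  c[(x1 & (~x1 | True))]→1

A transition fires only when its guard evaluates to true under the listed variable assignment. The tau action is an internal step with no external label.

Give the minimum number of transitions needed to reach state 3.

Answer: UNREACHABLE

Working:
BFS to 3:
  L0 = {0}
  L1 = {1}
3 never appears.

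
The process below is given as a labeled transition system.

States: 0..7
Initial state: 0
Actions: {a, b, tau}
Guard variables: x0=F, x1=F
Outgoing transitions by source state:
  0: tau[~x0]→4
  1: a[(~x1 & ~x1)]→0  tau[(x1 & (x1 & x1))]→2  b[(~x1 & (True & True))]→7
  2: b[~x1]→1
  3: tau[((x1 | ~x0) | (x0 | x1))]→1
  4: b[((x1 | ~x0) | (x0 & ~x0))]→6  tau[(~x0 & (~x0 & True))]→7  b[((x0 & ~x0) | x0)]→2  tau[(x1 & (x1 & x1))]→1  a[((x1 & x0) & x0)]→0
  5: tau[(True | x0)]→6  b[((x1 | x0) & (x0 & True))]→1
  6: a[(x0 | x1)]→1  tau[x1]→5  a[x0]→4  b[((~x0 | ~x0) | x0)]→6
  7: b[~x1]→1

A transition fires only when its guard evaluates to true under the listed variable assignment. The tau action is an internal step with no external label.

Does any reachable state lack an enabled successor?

Reach set: {0,1,4,6,7}
  0: tau→4  [deg 1]
  1: a→0  b→7  [deg 2]
  4: b→6  tau→7  [deg 2]
  6: b→6  [deg 1]
  7: b→1  [deg 1]

Answer: DEADLOCK-FREE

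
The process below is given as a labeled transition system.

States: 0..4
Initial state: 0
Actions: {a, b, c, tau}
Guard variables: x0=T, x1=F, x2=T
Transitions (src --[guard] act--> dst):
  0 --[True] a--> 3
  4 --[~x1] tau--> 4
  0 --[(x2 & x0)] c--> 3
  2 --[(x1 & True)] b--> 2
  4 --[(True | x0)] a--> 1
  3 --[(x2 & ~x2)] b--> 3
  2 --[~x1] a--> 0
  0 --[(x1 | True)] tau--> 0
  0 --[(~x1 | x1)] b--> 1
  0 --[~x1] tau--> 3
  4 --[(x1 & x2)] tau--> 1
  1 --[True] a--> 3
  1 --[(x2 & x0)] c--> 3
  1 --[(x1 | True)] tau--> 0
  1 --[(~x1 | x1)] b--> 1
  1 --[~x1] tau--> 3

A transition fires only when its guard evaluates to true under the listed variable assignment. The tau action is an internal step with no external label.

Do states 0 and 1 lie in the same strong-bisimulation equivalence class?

Answer: BISIMILAR

Working:
Refine partition for ~:
  π0 = {{0,1,2,3,4}}
  π1 = {{0,1},{2},{3},{4}}
Fixed point at round 2; 4 class(es).
0∈{0,1}, 1∈{0,1}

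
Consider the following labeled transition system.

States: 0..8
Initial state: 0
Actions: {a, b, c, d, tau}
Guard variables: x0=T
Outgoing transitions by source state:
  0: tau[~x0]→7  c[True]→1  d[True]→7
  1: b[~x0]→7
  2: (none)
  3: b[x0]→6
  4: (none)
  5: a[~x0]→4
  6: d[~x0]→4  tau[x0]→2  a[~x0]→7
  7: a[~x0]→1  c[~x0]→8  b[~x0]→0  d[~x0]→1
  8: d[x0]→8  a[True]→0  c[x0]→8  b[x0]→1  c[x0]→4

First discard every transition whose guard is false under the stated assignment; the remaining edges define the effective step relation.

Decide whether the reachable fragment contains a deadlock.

Reachable = {0,1,7}
  0: c→1  d→7  [2 out]
  1: ∅  [no exit]
  7: ∅  [no exit]
Path to 1: c

Answer: DEADLOCK at state 1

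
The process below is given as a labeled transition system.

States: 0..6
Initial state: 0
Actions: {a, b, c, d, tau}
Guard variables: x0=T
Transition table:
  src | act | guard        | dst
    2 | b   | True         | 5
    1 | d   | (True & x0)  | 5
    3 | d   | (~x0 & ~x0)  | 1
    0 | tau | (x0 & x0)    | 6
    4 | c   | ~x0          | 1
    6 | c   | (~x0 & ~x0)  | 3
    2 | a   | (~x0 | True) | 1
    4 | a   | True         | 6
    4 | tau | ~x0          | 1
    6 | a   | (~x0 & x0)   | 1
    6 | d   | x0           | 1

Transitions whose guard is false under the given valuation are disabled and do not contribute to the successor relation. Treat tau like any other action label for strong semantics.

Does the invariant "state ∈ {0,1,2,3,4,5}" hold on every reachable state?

Inv-set: {0,1,2,3,4,5}
R = {0,1,5,6}
  0: safe
  1: safe
  5: safe
  6: outside
reach 6 via tau — violates

Answer: INVARIANT VIOLATED at state 6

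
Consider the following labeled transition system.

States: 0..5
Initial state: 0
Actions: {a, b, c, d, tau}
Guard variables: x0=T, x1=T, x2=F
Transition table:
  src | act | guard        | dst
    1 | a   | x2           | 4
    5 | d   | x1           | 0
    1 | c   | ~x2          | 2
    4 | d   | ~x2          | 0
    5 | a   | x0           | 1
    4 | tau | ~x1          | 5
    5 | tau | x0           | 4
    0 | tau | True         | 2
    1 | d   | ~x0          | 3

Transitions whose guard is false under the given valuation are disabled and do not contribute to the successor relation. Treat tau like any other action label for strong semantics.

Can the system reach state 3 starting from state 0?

6 transition(s) survive guard evaluation.
depth 0: {0}
depth 1: {2}  now seen {0,2}
Reach set: {0,2}

Answer: UNREACHABLE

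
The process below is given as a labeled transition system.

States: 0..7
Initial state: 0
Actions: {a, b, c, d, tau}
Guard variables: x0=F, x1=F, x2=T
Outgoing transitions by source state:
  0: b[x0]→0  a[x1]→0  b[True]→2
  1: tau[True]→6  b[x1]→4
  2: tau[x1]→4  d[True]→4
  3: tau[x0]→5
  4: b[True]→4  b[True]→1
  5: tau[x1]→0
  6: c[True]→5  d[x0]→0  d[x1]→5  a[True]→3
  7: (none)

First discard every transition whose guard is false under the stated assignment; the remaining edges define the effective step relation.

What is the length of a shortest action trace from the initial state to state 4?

Answer: 2

Working:
BFS to 4:
  depth 0: {0}
  depth 1: {2}
  depth 2: {4}
depth(4)=2, e.g. b·d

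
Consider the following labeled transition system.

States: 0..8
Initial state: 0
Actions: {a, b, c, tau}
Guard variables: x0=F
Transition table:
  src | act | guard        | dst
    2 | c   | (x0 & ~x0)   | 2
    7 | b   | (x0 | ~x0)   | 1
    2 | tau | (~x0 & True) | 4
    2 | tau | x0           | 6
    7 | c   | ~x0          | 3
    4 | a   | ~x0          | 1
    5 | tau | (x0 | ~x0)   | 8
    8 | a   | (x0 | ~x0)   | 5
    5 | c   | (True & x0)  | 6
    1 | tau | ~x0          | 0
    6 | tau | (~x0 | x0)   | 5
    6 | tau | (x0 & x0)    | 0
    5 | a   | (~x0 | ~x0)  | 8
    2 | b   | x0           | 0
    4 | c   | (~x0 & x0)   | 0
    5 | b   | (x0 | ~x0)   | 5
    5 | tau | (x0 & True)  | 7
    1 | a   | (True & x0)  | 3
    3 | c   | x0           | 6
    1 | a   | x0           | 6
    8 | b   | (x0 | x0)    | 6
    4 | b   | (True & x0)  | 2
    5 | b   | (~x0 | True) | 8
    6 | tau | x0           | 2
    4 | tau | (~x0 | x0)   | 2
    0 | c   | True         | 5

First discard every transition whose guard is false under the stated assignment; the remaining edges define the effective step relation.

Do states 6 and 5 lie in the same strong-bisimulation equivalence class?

Refine partition for ~:
  π0 = {{0,1,2,3,4,5,6,7,8}}
  π1 = {{0},{1,2,6},{3},{4},{5},{7},{8}}
  π2 = {{0},{1},{2},{3},{4},{5},{6},{7},{8}}
stable after 3 split(s): 9 block(s)
6∈{6}, 5∈{5}

Answer: NOT BISIMILAR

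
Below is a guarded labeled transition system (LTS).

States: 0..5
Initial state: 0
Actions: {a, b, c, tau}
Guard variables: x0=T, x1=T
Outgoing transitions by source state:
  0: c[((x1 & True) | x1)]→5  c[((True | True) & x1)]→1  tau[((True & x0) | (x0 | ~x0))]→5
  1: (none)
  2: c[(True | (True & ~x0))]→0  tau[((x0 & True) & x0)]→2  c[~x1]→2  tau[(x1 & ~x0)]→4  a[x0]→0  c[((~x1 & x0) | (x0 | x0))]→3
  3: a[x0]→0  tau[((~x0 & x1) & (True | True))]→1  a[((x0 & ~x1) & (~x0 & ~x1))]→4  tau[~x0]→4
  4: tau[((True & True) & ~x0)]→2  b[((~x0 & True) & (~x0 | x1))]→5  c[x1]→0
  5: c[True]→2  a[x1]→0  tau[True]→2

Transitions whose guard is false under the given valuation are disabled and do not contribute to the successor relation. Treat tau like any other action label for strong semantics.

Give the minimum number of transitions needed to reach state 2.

Answer: 2

Analysis:
Layered search for 2:
  L0 = {0}
  L1 = {1,5}
  L2 = {2}
depth(2)=2, e.g. c·c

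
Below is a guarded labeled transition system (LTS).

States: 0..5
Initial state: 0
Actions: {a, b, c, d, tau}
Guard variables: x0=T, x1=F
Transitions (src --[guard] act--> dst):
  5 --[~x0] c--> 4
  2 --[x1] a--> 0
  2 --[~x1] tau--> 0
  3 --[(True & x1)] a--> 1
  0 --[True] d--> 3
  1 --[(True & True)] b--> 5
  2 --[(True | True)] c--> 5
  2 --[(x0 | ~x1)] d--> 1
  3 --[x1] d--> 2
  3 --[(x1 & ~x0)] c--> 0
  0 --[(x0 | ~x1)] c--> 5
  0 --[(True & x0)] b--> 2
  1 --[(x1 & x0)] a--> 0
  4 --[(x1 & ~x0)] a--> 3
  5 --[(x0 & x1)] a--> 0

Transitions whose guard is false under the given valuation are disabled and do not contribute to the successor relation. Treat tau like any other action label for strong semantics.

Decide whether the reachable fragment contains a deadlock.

Reachable = {0,1,2,3,5}
  0: b→2  c→5  d→3  [3 out]
  1: b→5  [1 out]
  2: c→5  d→1  tau→0  [3 out]
  3: ∅  [deadlock]
  5: ∅  [deadlock]
witness 3: d

Answer: DEADLOCK at state 3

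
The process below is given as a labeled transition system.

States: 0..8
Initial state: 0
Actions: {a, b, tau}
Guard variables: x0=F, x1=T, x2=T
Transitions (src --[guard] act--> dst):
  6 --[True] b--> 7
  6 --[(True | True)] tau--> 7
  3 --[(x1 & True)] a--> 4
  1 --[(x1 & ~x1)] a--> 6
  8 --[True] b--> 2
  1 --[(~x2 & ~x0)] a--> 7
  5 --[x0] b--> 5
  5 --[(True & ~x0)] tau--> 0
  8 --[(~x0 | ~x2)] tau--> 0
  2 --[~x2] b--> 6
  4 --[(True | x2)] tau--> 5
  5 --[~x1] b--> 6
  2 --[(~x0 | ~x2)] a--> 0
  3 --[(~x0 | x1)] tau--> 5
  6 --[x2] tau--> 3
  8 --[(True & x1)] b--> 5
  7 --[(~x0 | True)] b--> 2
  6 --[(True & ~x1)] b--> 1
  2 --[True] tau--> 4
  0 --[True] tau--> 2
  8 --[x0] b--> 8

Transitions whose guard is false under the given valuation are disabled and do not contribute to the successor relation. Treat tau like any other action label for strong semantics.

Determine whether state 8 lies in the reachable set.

After dropping false guards: 14 live edges.
Layer 0: {0}
Layer 1: {2}  cumulative {0,2}
Layer 2: {4}  cumulative {0,2,4}
Layer 3: {5}  cumulative {0,2,4,5}
R = {0,2,4,5}

Answer: UNREACHABLE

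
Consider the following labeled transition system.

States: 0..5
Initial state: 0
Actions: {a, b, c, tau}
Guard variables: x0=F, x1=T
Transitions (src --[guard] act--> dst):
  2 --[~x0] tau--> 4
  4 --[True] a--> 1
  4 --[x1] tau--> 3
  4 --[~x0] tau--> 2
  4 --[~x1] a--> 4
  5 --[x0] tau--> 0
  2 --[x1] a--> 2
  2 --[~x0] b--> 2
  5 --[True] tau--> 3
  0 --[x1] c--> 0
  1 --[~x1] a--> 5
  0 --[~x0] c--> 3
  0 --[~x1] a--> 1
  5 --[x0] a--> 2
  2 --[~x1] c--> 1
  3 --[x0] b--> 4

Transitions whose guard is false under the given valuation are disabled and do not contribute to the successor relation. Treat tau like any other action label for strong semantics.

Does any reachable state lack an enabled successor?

Answer: DEADLOCK at state 3

Analysis:
Reachable = {0,3}
  0: c→0  c→3  [2 out]
  3: ∅  [deadlock]
trace reaching 3: c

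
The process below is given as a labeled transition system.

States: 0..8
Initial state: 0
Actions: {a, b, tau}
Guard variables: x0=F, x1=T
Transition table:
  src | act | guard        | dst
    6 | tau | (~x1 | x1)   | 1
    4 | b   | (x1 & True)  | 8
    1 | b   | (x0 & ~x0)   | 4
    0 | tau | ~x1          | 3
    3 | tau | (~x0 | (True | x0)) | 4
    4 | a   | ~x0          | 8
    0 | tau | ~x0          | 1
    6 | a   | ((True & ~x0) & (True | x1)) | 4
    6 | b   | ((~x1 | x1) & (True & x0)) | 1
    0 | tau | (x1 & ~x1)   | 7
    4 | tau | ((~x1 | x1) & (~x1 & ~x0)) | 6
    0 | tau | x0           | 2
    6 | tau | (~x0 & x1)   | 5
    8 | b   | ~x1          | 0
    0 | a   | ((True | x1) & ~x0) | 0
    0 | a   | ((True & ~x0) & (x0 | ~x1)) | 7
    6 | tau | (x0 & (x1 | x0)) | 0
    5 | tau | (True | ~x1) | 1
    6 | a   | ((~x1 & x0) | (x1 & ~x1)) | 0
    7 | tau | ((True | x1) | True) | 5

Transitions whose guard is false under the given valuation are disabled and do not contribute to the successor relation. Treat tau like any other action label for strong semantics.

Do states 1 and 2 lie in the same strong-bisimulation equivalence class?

Refine partition for ~:
  P[0] = {{0,1,2,3,4,5,6,7,8}}
  P[1] = {{0,6},{1,2,8},{3,5,7},{4}}
  P[2] = {{0},{1,2,8},{3},{4},{5},{6},{7}}
7 equivalence class(es) (converged in 3)
[1]={1,2,8}  [2]={1,2,8}

Answer: BISIMILAR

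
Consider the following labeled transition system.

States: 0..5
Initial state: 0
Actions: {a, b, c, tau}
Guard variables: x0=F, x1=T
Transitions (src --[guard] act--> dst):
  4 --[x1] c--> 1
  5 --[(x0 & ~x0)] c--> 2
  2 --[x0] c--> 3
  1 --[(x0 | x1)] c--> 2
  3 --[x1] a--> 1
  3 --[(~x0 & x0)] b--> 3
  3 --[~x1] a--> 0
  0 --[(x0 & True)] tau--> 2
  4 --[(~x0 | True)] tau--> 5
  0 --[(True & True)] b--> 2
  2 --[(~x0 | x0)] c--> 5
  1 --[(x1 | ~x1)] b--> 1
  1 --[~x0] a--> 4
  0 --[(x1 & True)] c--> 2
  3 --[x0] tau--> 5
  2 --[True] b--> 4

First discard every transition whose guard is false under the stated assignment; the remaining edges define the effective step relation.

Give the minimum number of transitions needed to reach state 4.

Answer: 2

Working:
Layered search for 4:
  L0 = {0}
  L1 = {2}
  L2 = {4,5}
4 enters at depth 2; path b·b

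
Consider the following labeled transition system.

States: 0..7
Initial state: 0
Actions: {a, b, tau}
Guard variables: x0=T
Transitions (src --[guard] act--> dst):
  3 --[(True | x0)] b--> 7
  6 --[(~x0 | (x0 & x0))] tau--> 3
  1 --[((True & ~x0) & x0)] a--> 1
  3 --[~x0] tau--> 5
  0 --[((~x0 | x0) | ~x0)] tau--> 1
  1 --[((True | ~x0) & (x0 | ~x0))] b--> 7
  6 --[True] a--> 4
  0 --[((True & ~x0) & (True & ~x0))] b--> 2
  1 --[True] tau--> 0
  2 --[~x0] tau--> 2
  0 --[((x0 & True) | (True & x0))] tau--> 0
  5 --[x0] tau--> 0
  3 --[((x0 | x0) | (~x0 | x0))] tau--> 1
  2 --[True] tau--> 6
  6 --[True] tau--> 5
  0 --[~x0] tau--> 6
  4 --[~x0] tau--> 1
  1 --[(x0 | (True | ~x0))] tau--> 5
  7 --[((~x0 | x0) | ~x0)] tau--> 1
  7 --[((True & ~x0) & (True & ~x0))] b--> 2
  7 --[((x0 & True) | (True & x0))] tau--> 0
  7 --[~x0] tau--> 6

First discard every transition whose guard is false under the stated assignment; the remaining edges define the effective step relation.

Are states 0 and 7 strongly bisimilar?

Answer: BISIMILAR

Trace:
Refine partition for ~:
  π0 = {{0,1,2,3,4,5,6,7}}
  π1 = {{0,2,5,7},{1,3},{4},{6}}
  π2 = {{0,7},{1},{2},{3},{4},{5},{6}}
7 equivalence class(es) (converged in 3)
class of 0: {0,7}; class of 7: {0,7}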